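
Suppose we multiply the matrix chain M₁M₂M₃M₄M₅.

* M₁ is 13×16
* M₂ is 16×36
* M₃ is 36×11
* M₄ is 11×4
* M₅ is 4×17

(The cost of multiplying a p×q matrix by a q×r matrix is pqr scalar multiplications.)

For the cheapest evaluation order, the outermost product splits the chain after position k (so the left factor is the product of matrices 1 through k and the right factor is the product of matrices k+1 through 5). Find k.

4

Adjacent pairs: M₁M₂ = 13·16·36 = 7488; M₂M₃ = 16·36·11 = 6336; M₃M₄ = 36·11·4 = 1584; M₄M₅ = 11·4·17 = 748.
Length 3: M₁..M₃: k=1: 0+6336+13·16·11=8624; k=2: 7488+0+13·36·11=12636 → min 8624 | M₂..M₄: k=2: 0+1584+16·36·4=3888; k=3: 6336+0+16·11·4=7040 → min 3888 | M₃..M₅: k=3: 0+748+36·11·17=7480; k=4: 1584+0+36·4·17=4032 → min 4032.
Length 4: M₁..M₄: k=1: 0+3888+13·16·4=4720; k=2: 7488+1584+13·36·4=10944; k=3: 8624+0+13·11·4=9196 → min 4720 | M₂..M₅: k=2: 0+4032+16·36·17=13824; k=3: 6336+748+16·11·17=10076; k=4: 3888+0+16·4·17=4976 → min 4976.
Top-level splits: k=1: (M₁..M₁)·(M₂..M₅) → 0+4976+13·16·17 = 8512; k=2: (M₁..M₂)·(M₃..M₅) → 7488+4032+13·36·17 = 19476; k=3: (M₁..M₃)·(M₄..M₅) → 8624+748+13·11·17 = 11803; k=4: (M₁..M₄)·(M₅..M₅) → 4720+0+13·4·17 = 5604.
Best split is after M₄, i.e. k = 4.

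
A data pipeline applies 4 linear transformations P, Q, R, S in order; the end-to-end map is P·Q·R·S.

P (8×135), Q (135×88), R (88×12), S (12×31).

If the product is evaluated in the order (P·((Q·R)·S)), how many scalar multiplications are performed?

226260

(Q·R): 135×88 by 88×12 → 135×12, cost 135·88·12 = 142560
((Q·R)·S): 135×12 by 12×31 → 135×31, cost 135·12·31 = 50220; cumulative 192780
(P·((Q·R)·S)): 8×135 by 135×31 → 8×31, cost 8·135·31 = 33480; cumulative 226260
Total: 226260 scalar multiplications.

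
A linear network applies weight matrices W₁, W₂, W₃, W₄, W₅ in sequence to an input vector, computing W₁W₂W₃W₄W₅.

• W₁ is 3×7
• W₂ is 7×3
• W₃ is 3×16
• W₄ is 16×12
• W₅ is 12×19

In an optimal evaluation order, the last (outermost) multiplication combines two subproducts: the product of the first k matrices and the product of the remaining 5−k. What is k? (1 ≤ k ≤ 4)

4

Adjacent pairs: W₁W₂ = 3·7·3 = 63; W₂W₃ = 7·3·16 = 336; W₃W₄ = 3·16·12 = 576; W₄W₅ = 16·12·19 = 3648.
Length 3: W₁..W₃: k=1: 0+336+3·7·16=672; k=2: 63+0+3·3·16=207 → min 207 | W₂..W₄: k=2: 0+576+7·3·12=828; k=3: 336+0+7·16·12=1680 → min 828 | W₃..W₅: k=3: 0+3648+3·16·19=4560; k=4: 576+0+3·12·19=1260 → min 1260.
Length 4: W₁..W₄: k=1: 0+828+3·7·12=1080; k=2: 63+576+3·3·12=747; k=3: 207+0+3·16·12=783 → min 747 | W₂..W₅: k=2: 0+1260+7·3·19=1659; k=3: 336+3648+7·16·19=6112; k=4: 828+0+7·12·19=2424 → min 1659.
Top-level splits: k=1: (W₁..W₁)·(W₂..W₅) → 0+1659+3·7·19 = 2058; k=2: (W₁..W₂)·(W₃..W₅) → 63+1260+3·3·19 = 1494; k=3: (W₁..W₃)·(W₄..W₅) → 207+3648+3·16·19 = 4767; k=4: (W₁..W₄)·(W₅..W₅) → 747+0+3·12·19 = 1431.
Best split is after W₄, i.e. k = 4.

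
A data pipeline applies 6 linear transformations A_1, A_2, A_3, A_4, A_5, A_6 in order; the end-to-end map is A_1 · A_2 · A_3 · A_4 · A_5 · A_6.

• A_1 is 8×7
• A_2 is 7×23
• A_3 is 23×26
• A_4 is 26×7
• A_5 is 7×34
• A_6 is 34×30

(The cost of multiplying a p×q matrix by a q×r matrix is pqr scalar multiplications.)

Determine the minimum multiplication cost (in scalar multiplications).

14525

Adjacent pairs: A_1A_2 = 8·7·23 = 1288; A_2A_3 = 7·23·26 = 4186; A_3A_4 = 23·26·7 = 4186; A_4A_5 = 26·7·34 = 6188; A_5A_6 = 7·34·30 = 7140.
Length 3: A_1..A_3: k=1: 0+4186+8·7·26=5642; k=2: 1288+0+8·23·26=6072 → min 5642 | A_2..A_4: k=2: 0+4186+7·23·7=5313; k=3: 4186+0+7·26·7=5460 → min 5313 | A_3..A_5: k=3: 0+6188+23·26·34=26520; k=4: 4186+0+23·7·34=9660 → min 9660 | A_4..A_6: k=4: 0+7140+26·7·30=12600; k=5: 6188+0+26·34·30=32708 → min 12600.
Length 4: A_1..A_4: k=1: 0+5313+8·7·7=5705; k=2: 1288+4186+8·23·7=6762; k=3: 5642+0+8·26·7=7098 → min 5705 | A_2..A_5: k=2: 0+9660+7·23·34=15134; k=3: 4186+6188+7·26·34=16562; k=4: 5313+0+7·7·34=6979 → min 6979 | A_3..A_6: k=3: 0+12600+23·26·30=30540; k=4: 4186+7140+23·7·30=16156; k=5: 9660+0+23·34·30=33120 → min 16156.
Length 5: A_1..A_5: k=1: 0+6979+8·7·34=8883; k=2: 1288+9660+8·23·34=17204; k=3: 5642+6188+8·26·34=18902; k=4: 5705+0+8·7·34=7609 → min 7609 | A_2..A_6: k=2: 0+16156+7·23·30=20986; k=3: 4186+12600+7·26·30=22246; k=4: 5313+7140+7·7·30=13923; k=5: 6979+0+7·34·30=14119 → min 13923.
Length 6: A_1..A_6: k=1: 0+13923+8·7·30=15603; k=2: 1288+16156+8·23·30=22964; k=3: 5642+12600+8·26·30=24482; k=4: 5705+7140+8·7·30=14525; k=5: 7609+0+8·34·30=15769 → min 14525.
Optimal order: ((A_1 · (A_2 · (A_3 · A_4))) · (A_5 · A_6)) with cost 14525.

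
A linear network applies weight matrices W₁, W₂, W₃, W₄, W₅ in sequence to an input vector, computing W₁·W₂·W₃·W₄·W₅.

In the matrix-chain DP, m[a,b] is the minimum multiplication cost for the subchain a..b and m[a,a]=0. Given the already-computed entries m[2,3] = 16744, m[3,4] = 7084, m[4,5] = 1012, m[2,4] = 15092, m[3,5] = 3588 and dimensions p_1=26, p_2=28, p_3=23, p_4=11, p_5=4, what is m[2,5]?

m[2,5] = min over k∈[2,4] of m[2,k]+m[k+1,5]+p_{1}·p_k·p_{5}.
k=2: 0 + 3588 + 26·28·4 = 6500; k=3: 16744 + 1012 + 26·23·4 = 20148; k=4: 15092 + 0 + 26·11·4 = 16236.
Minimum: 6500 at k=2.

6500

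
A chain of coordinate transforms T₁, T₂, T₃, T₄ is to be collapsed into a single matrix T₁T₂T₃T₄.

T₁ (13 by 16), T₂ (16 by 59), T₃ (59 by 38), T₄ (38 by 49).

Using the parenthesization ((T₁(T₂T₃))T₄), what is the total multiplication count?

(T₂T₃): 16×59 by 59×38 → 16×38, cost 16·59·38 = 35872
(T₁(T₂T₃)): 13×16 by 16×38 → 13×38, cost 13·16·38 = 7904; cumulative 43776
((T₁(T₂T₃))T₄): 13×38 by 38×49 → 13×49, cost 13·38·49 = 24206; cumulative 67982
Total: 67982 scalar multiplications.

67982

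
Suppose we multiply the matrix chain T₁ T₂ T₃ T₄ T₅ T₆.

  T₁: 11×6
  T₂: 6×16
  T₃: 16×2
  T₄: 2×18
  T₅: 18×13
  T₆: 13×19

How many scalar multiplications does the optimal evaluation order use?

1704

Adjacent pairs: T₁T₂ = 11·6·16 = 1056; T₂T₃ = 6·16·2 = 192; T₃T₄ = 16·2·18 = 576; T₄T₅ = 2·18·13 = 468; T₅T₆ = 18·13·19 = 4446.
Length 3: T₁..T₃: k=1: 0+192+11·6·2=324; k=2: 1056+0+11·16·2=1408 → min 324 | T₂..T₄: k=2: 0+576+6·16·18=2304; k=3: 192+0+6·2·18=408 → min 408 | T₃..T₅: k=3: 0+468+16·2·13=884; k=4: 576+0+16·18·13=4320 → min 884 | T₄..T₆: k=4: 0+4446+2·18·19=5130; k=5: 468+0+2·13·19=962 → min 962.
Length 4: T₁..T₄: k=1: 0+408+11·6·18=1596; k=2: 1056+576+11·16·18=4800; k=3: 324+0+11·2·18=720 → min 720 | T₂..T₅: k=2: 0+884+6·16·13=2132; k=3: 192+468+6·2·13=816; k=4: 408+0+6·18·13=1812 → min 816 | T₃..T₆: k=3: 0+962+16·2·19=1570; k=4: 576+4446+16·18·19=10494; k=5: 884+0+16·13·19=4836 → min 1570.
Length 5: T₁..T₅: k=1: 0+816+11·6·13=1674; k=2: 1056+884+11·16·13=4228; k=3: 324+468+11·2·13=1078; k=4: 720+0+11·18·13=3294 → min 1078 | T₂..T₆: k=2: 0+1570+6·16·19=3394; k=3: 192+962+6·2·19=1382; k=4: 408+4446+6·18·19=6906; k=5: 816+0+6·13·19=2298 → min 1382.
Length 6: T₁..T₆: k=1: 0+1382+11·6·19=2636; k=2: 1056+1570+11·16·19=5970; k=3: 324+962+11·2·19=1704; k=4: 720+4446+11·18·19=8928; k=5: 1078+0+11·13·19=3795 → min 1704.
Optimal order: ((T₁ (T₂ T₃)) ((T₄ T₅) T₆)) with cost 1704.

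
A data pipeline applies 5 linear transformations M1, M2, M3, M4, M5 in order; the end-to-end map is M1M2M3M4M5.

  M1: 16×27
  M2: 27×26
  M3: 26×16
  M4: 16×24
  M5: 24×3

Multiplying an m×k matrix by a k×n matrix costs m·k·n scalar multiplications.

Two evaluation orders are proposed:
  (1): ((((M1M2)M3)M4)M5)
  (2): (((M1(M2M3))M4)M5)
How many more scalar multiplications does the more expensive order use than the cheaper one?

Order (1) = ((((M1M2)M3)M4)M5): (M1M2): 16×27 by 27×26 → 16×26, cost 16·27·26 = 11232; ((M1M2)M3): 16×26 by 26×16 → 16×16, cost 16·26·16 = 6656; cumulative 17888; (((M1M2)M3)M4): 16×16 by 16×24 → 16×24, cost 16·16·24 = 6144; cumulative 24032; ((((M1M2)M3)M4)M5): 16×24 by 24×3 → 16×3, cost 16·24·3 = 1152; cumulative 25184. Total 25184.
Order (2) = (((M1(M2M3))M4)M5): (M2M3): 27×26 by 26×16 → 27×16, cost 27·26·16 = 11232; (M1(M2M3)): 16×27 by 27×16 → 16×16, cost 16·27·16 = 6912; cumulative 18144; ((M1(M2M3))M4): 16×16 by 16×24 → 16×24, cost 16·16·24 = 6144; cumulative 24288; (((M1(M2M3))M4)M5): 16×24 by 24×3 → 16×3, cost 16·24·3 = 1152; cumulative 25440. Total 25440.
Difference: |25184 − 25440| = 256.

256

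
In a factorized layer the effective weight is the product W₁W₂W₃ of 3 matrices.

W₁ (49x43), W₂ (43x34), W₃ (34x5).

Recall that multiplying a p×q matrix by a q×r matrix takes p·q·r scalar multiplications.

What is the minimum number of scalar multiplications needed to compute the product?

Order (W₁(W₂W₃)): (W₂W₃): 43×34 by 34×5 → 43×5, cost 43·34·5 = 7310; (W₁(W₂W₃)): 49×43 by 43×5 → 49×5, cost 49·43·5 = 10535; cumulative 17845. Total 17845.
Order ((W₁W₂)W₃): (W₁W₂): 49×43 by 43×34 → 49×34, cost 49·43·34 = 71638; ((W₁W₂)W₃): 49×34 by 34×5 → 49×5, cost 49·34·5 = 8330; cumulative 79968. Total 79968.
Minimum: 17845.

17845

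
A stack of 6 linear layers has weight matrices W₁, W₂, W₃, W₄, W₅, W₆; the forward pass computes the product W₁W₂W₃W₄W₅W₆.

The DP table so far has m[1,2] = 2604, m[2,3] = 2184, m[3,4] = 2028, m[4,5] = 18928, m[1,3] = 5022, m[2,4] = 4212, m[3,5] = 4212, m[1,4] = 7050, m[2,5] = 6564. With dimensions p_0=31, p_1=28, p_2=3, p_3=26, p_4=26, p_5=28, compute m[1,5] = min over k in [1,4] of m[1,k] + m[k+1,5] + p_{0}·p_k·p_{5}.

9420

m[1,5] = min over k∈[1,4] of m[1,k]+m[k+1,5]+p_{0}·p_k·p_{5}.
k=1: 0 + 6564 + 31·28·28 = 30868; k=2: 2604 + 4212 + 31·3·28 = 9420; k=3: 5022 + 18928 + 31·26·28 = 46518; k=4: 7050 + 0 + 31·26·28 = 29618.
Minimum: 9420 at k=2.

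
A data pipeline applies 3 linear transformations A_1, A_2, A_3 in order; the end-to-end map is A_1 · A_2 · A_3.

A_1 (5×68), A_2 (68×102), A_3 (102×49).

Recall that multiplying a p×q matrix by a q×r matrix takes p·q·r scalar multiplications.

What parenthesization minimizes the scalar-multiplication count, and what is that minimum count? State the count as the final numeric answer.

59670

(A_1 · (A_2 · A_3)): cost 356524.
((A_1 · A_2) · A_3): cost 59670.
Optimal: ((A_1 · A_2) · A_3) with cost 59670.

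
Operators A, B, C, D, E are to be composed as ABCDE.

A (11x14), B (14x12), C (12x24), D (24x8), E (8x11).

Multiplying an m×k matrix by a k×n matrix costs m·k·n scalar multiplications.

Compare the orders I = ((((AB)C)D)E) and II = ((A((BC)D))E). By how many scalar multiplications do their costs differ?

824

Order I = ((((AB)C)D)E): (AB): 11×14 by 14×12 → 11×12, cost 11·14·12 = 1848; ((AB)C): 11×12 by 12×24 → 11×24, cost 11·12·24 = 3168; cumulative 5016; (((AB)C)D): 11×24 by 24×8 → 11×8, cost 11·24·8 = 2112; cumulative 7128; ((((AB)C)D)E): 11×8 by 8×11 → 11×11, cost 11·8·11 = 968; cumulative 8096. Total 8096.
Order II = ((A((BC)D))E): (BC): 14×12 by 12×24 → 14×24, cost 14·12·24 = 4032; ((BC)D): 14×24 by 24×8 → 14×8, cost 14·24·8 = 2688; cumulative 6720; (A((BC)D)): 11×14 by 14×8 → 11×8, cost 11·14·8 = 1232; cumulative 7952; ((A((BC)D))E): 11×8 by 8×11 → 11×11, cost 11·8·11 = 968; cumulative 8920. Total 8920.
Difference: |8096 − 8920| = 824.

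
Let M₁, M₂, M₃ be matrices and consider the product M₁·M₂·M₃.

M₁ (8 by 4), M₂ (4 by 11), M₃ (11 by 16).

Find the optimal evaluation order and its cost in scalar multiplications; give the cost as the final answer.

1216

(M₁·(M₂·M₃)): cost 1216.
((M₁·M₂)·M₃): cost 1760.
Optimal: (M₁·(M₂·M₃)) with cost 1216.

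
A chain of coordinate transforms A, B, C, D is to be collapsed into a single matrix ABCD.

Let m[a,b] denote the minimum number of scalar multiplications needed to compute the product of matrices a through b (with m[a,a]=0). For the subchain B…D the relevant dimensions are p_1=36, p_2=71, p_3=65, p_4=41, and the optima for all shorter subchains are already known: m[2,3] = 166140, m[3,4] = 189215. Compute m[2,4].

m[2,4] = min over k∈[2,3] of m[2,k]+m[k+1,4]+p_{1}·p_k·p_{4}.
k=2: 0 + 189215 + 36·71·41 = 294011; k=3: 166140 + 0 + 36·65·41 = 262080.
Minimum: 262080 at k=3.

262080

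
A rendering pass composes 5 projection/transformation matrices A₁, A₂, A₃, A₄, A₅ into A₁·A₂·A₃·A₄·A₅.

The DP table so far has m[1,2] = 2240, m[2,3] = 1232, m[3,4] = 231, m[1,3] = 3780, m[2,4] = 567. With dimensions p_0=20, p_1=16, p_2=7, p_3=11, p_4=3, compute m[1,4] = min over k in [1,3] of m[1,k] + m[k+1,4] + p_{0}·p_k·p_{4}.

m[1,4] = min over k∈[1,3] of m[1,k]+m[k+1,4]+p_{0}·p_k·p_{4}.
k=1: 0 + 567 + 20·16·3 = 1527; k=2: 2240 + 231 + 20·7·3 = 2891; k=3: 3780 + 0 + 20·11·3 = 4440.
Minimum: 1527 at k=1.

1527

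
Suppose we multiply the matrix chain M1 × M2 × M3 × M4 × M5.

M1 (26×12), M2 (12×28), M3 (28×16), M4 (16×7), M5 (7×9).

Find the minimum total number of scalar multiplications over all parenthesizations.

9052

Adjacent pairs: M1M2 = 26·12·28 = 8736; M2M3 = 12·28·16 = 5376; M3M4 = 28·16·7 = 3136; M4M5 = 16·7·9 = 1008.
Length 3: M1..M3: k=1: 0+5376+26·12·16=10368; k=2: 8736+0+26·28·16=20384 → min 10368 | M2..M4: k=2: 0+3136+12·28·7=5488; k=3: 5376+0+12·16·7=6720 → min 5488 | M3..M5: k=3: 0+1008+28·16·9=5040; k=4: 3136+0+28·7·9=4900 → min 4900.
Length 4: M1..M4: k=1: 0+5488+26·12·7=7672; k=2: 8736+3136+26·28·7=16968; k=3: 10368+0+26·16·7=13280 → min 7672 | M2..M5: k=2: 0+4900+12·28·9=7924; k=3: 5376+1008+12·16·9=8112; k=4: 5488+0+12·7·9=6244 → min 6244.
Length 5: M1..M5: k=1: 0+6244+26·12·9=9052; k=2: 8736+4900+26·28·9=20188; k=3: 10368+1008+26·16·9=15120; k=4: 7672+0+26·7·9=9310 → min 9052.
Optimal order: (M1 × ((M2 × (M3 × M4)) × M5)) with cost 9052.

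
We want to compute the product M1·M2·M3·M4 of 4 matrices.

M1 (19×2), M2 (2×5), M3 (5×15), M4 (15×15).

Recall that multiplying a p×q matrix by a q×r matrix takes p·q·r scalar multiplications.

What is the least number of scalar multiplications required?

Adjacent pairs: M1M2 = 19·2·5 = 190; M2M3 = 2·5·15 = 150; M3M4 = 5·15·15 = 1125.
Length 3: M1..M3: k=1: 0+150+19·2·15=720; k=2: 190+0+19·5·15=1615 → min 720 | M2..M4: k=2: 0+1125+2·5·15=1275; k=3: 150+0+2·15·15=600 → min 600.
Length 4: M1..M4: k=1: 0+600+19·2·15=1170; k=2: 190+1125+19·5·15=2740; k=3: 720+0+19·15·15=4995 → min 1170.
Optimal order: (M1·((M2·M3)·M4)) with cost 1170.

1170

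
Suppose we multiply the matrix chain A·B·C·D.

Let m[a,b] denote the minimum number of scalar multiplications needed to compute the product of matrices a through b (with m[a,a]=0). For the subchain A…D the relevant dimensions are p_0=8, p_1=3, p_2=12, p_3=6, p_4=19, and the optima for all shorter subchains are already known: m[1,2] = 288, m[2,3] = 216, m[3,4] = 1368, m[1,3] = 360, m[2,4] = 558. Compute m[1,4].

m[1,4] = min over k∈[1,3] of m[1,k]+m[k+1,4]+p_{0}·p_k·p_{4}.
k=1: 0 + 558 + 8·3·19 = 1014; k=2: 288 + 1368 + 8·12·19 = 3480; k=3: 360 + 0 + 8·6·19 = 1272.
Minimum: 1014 at k=1.

1014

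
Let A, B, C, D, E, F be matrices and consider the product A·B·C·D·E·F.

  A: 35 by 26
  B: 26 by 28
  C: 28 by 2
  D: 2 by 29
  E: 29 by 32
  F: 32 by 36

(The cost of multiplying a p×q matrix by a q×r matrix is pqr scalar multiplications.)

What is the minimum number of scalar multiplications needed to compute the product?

9956

Adjacent pairs: AB = 35·26·28 = 25480; BC = 26·28·2 = 1456; CD = 28·2·29 = 1624; DE = 2·29·32 = 1856; EF = 29·32·36 = 33408.
Length 3: A..C: k=1: 0+1456+35·26·2=3276; k=2: 25480+0+35·28·2=27440 → min 3276 | B..D: k=2: 0+1624+26·28·29=22736; k=3: 1456+0+26·2·29=2964 → min 2964 | C..E: k=3: 0+1856+28·2·32=3648; k=4: 1624+0+28·29·32=27608 → min 3648 | D..F: k=4: 0+33408+2·29·36=35496; k=5: 1856+0+2·32·36=4160 → min 4160.
Length 4: A..D: k=1: 0+2964+35·26·29=29354; k=2: 25480+1624+35·28·29=55524; k=3: 3276+0+35·2·29=5306 → min 5306 | B..E: k=2: 0+3648+26·28·32=26944; k=3: 1456+1856+26·2·32=4976; k=4: 2964+0+26·29·32=27092 → min 4976 | C..F: k=3: 0+4160+28·2·36=6176; k=4: 1624+33408+28·29·36=64264; k=5: 3648+0+28·32·36=35904 → min 6176.
Length 5: A..E: k=1: 0+4976+35·26·32=34096; k=2: 25480+3648+35·28·32=60488; k=3: 3276+1856+35·2·32=7372; k=4: 5306+0+35·29·32=37786 → min 7372 | B..F: k=2: 0+6176+26·28·36=32384; k=3: 1456+4160+26·2·36=7488; k=4: 2964+33408+26·29·36=63516; k=5: 4976+0+26·32·36=34928 → min 7488.
Length 6: A..F: k=1: 0+7488+35·26·36=40248; k=2: 25480+6176+35·28·36=66936; k=3: 3276+4160+35·2·36=9956; k=4: 5306+33408+35·29·36=75254; k=5: 7372+0+35·32·36=47692 → min 9956.
Optimal order: ((A·(B·C))·((D·E)·F)) with cost 9956.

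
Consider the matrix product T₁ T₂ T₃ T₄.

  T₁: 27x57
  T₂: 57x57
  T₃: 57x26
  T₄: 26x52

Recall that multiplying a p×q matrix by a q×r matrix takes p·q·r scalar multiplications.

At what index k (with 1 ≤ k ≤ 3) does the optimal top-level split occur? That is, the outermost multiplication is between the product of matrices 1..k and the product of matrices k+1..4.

3

Adjacent pairs: T₁T₂ = 27·57·57 = 87723; T₂T₃ = 57·57·26 = 84474; T₃T₄ = 57·26·52 = 77064.
Length 3: T₁..T₃: k=1: 0+84474+27·57·26=124488; k=2: 87723+0+27·57·26=127737 → min 124488 | T₂..T₄: k=2: 0+77064+57·57·52=246012; k=3: 84474+0+57·26·52=161538 → min 161538.
Top-level splits: k=1: (T₁..T₁)·(T₂..T₄) → 0+161538+27·57·52 = 241566; k=2: (T₁..T₂)·(T₃..T₄) → 87723+77064+27·57·52 = 244815; k=3: (T₁..T₃)·(T₄..T₄) → 124488+0+27·26·52 = 160992.
Best split is after T₃, i.e. k = 3.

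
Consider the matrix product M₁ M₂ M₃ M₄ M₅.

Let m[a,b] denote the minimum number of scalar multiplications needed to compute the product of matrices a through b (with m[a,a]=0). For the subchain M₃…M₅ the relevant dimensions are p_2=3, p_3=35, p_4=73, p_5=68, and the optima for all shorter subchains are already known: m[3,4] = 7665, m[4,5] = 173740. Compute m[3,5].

22557

m[3,5] = min over k∈[3,4] of m[3,k]+m[k+1,5]+p_{2}·p_k·p_{5}.
k=3: 0 + 173740 + 3·35·68 = 180880; k=4: 7665 + 0 + 3·73·68 = 22557.
Minimum: 22557 at k=4.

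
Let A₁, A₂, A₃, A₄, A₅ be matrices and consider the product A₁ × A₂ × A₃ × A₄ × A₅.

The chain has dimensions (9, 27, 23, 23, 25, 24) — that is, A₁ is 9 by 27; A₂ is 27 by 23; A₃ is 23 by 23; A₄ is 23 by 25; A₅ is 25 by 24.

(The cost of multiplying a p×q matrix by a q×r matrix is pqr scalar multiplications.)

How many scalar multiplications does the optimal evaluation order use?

20925

Adjacent pairs: A₁A₂ = 9·27·23 = 5589; A₂A₃ = 27·23·23 = 14283; A₃A₄ = 23·23·25 = 13225; A₄A₅ = 23·25·24 = 13800.
Length 3: A₁..A₃: k=1: 0+14283+9·27·23=19872; k=2: 5589+0+9·23·23=10350 → min 10350 | A₂..A₄: k=2: 0+13225+27·23·25=28750; k=3: 14283+0+27·23·25=29808 → min 28750 | A₃..A₅: k=3: 0+13800+23·23·24=26496; k=4: 13225+0+23·25·24=27025 → min 26496.
Length 4: A₁..A₄: k=1: 0+28750+9·27·25=34825; k=2: 5589+13225+9·23·25=23989; k=3: 10350+0+9·23·25=15525 → min 15525 | A₂..A₅: k=2: 0+26496+27·23·24=41400; k=3: 14283+13800+27·23·24=42987; k=4: 28750+0+27·25·24=44950 → min 41400.
Length 5: A₁..A₅: k=1: 0+41400+9·27·24=47232; k=2: 5589+26496+9·23·24=37053; k=3: 10350+13800+9·23·24=29118; k=4: 15525+0+9·25·24=20925 → min 20925.
Optimal order: ((((A₁ × A₂) × A₃) × A₄) × A₅) with cost 20925.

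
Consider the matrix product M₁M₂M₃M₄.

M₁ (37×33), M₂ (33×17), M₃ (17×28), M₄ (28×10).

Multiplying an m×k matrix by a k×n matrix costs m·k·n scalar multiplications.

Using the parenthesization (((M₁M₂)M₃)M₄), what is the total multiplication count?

(M₁M₂): 37×33 by 33×17 → 37×17, cost 37·33·17 = 20757
((M₁M₂)M₃): 37×17 by 17×28 → 37×28, cost 37·17·28 = 17612; cumulative 38369
(((M₁M₂)M₃)M₄): 37×28 by 28×10 → 37×10, cost 37·28·10 = 10360; cumulative 48729
Total: 48729 scalar multiplications.

48729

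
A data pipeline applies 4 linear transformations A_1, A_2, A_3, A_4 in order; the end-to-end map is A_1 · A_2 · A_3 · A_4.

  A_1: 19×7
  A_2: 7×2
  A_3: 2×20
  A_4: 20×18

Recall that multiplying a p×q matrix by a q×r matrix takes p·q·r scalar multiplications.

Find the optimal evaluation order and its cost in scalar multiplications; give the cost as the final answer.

Adjacent pairs: A_1A_2 = 19·7·2 = 266; A_2A_3 = 7·2·20 = 280; A_3A_4 = 2·20·18 = 720.
Length 3: A_1..A_3: k=1: 0+280+19·7·20=2940; k=2: 266+0+19·2·20=1026 → min 1026 | A_2..A_4: k=2: 0+720+7·2·18=972; k=3: 280+0+7·20·18=2800 → min 972.
Length 4: A_1..A_4: k=1: 0+972+19·7·18=3366; k=2: 266+720+19·2·18=1670; k=3: 1026+0+19·20·18=7866 → min 1670.
Optimal parenthesization: ((A_1 · A_2) · (A_3 · A_4)) with cost 1670.

1670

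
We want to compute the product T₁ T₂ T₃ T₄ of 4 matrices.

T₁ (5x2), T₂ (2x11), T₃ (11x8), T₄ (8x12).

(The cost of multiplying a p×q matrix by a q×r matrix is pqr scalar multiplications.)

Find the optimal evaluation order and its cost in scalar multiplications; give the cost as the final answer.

488

Adjacent pairs: T₁T₂ = 5·2·11 = 110; T₂T₃ = 2·11·8 = 176; T₃T₄ = 11·8·12 = 1056.
Length 3: T₁..T₃: k=1: 0+176+5·2·8=256; k=2: 110+0+5·11·8=550 → min 256 | T₂..T₄: k=2: 0+1056+2·11·12=1320; k=3: 176+0+2·8·12=368 → min 368.
Length 4: T₁..T₄: k=1: 0+368+5·2·12=488; k=2: 110+1056+5·11·12=1826; k=3: 256+0+5·8·12=736 → min 488.
Optimal parenthesization: (T₁ ((T₂ T₃) T₄)) with cost 488.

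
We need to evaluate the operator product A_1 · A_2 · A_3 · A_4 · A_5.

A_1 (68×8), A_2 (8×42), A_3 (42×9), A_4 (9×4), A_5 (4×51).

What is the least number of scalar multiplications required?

Adjacent pairs: A_1A_2 = 68·8·42 = 22848; A_2A_3 = 8·42·9 = 3024; A_3A_4 = 42·9·4 = 1512; A_4A_5 = 9·4·51 = 1836.
Length 3: A_1..A_3: k=1: 0+3024+68·8·9=7920; k=2: 22848+0+68·42·9=48552 → min 7920 | A_2..A_4: k=2: 0+1512+8·42·4=2856; k=3: 3024+0+8·9·4=3312 → min 2856 | A_3..A_5: k=3: 0+1836+42·9·51=21114; k=4: 1512+0+42·4·51=10080 → min 10080.
Length 4: A_1..A_4: k=1: 0+2856+68·8·4=5032; k=2: 22848+1512+68·42·4=35784; k=3: 7920+0+68·9·4=10368 → min 5032 | A_2..A_5: k=2: 0+10080+8·42·51=27216; k=3: 3024+1836+8·9·51=8532; k=4: 2856+0+8·4·51=4488 → min 4488.
Length 5: A_1..A_5: k=1: 0+4488+68·8·51=32232; k=2: 22848+10080+68·42·51=178584; k=3: 7920+1836+68·9·51=40968; k=4: 5032+0+68·4·51=18904 → min 18904.
Optimal order: ((A_1 · (A_2 · (A_3 · A_4))) · A_5) with cost 18904.

18904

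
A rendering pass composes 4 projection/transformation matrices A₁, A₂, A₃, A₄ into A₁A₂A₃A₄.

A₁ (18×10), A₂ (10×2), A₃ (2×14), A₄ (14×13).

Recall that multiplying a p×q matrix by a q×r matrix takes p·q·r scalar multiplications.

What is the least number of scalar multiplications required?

Adjacent pairs: A₁A₂ = 18·10·2 = 360; A₂A₃ = 10·2·14 = 280; A₃A₄ = 2·14·13 = 364.
Length 3: A₁..A₃: k=1: 0+280+18·10·14=2800; k=2: 360+0+18·2·14=864 → min 864 | A₂..A₄: k=2: 0+364+10·2·13=624; k=3: 280+0+10·14·13=2100 → min 624.
Length 4: A₁..A₄: k=1: 0+624+18·10·13=2964; k=2: 360+364+18·2·13=1192; k=3: 864+0+18·14·13=4140 → min 1192.
Optimal order: ((A₁A₂)(A₃A₄)) with cost 1192.

1192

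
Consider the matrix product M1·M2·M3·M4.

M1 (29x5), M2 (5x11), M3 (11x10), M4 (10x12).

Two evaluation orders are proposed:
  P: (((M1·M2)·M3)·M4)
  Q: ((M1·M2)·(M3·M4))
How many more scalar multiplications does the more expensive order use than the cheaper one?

Order P = (((M1·M2)·M3)·M4): (M1·M2): 29×5 by 5×11 → 29×11, cost 29·5·11 = 1595; ((M1·M2)·M3): 29×11 by 11×10 → 29×10, cost 29·11·10 = 3190; cumulative 4785; (((M1·M2)·M3)·M4): 29×10 by 10×12 → 29×12, cost 29·10·12 = 3480; cumulative 8265. Total 8265.
Order Q = ((M1·M2)·(M3·M4)): (M1·M2): 29×5 by 5×11 → 29×11, cost 29·5·11 = 1595; (M3·M4): 11×10 by 10×12 → 11×12, cost 11·10·12 = 1320; ((M1·M2)·(M3·M4)): 29×11 by 11×12 → 29×12, cost 29·11·12 = 3828; cumulative 6743. Total 6743.
Difference: |8265 − 6743| = 1522.

1522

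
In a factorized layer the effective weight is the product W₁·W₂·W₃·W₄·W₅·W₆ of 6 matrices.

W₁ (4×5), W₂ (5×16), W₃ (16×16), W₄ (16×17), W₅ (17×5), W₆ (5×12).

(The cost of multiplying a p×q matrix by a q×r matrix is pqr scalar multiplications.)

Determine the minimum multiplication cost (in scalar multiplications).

Adjacent pairs: W₁W₂ = 4·5·16 = 320; W₂W₃ = 5·16·16 = 1280; W₃W₄ = 16·16·17 = 4352; W₄W₅ = 16·17·5 = 1360; W₅W₆ = 17·5·12 = 1020.
Length 3: W₁..W₃: k=1: 0+1280+4·5·16=1600; k=2: 320+0+4·16·16=1344 → min 1344 | W₂..W₄: k=2: 0+4352+5·16·17=5712; k=3: 1280+0+5·16·17=2640 → min 2640 | W₃..W₅: k=3: 0+1360+16·16·5=2640; k=4: 4352+0+16·17·5=5712 → min 2640 | W₄..W₆: k=4: 0+1020+16·17·12=4284; k=5: 1360+0+16·5·12=2320 → min 2320.
Length 4: W₁..W₄: k=1: 0+2640+4·5·17=2980; k=2: 320+4352+4·16·17=5760; k=3: 1344+0+4·16·17=2432 → min 2432 | W₂..W₅: k=2: 0+2640+5·16·5=3040; k=3: 1280+1360+5·16·5=3040; k=4: 2640+0+5·17·5=3065 → min 3040 | W₃..W₆: k=3: 0+2320+16·16·12=5392; k=4: 4352+1020+16·17·12=8636; k=5: 2640+0+16·5·12=3600 → min 3600.
Length 5: W₁..W₅: k=1: 0+3040+4·5·5=3140; k=2: 320+2640+4·16·5=3280; k=3: 1344+1360+4·16·5=3024; k=4: 2432+0+4·17·5=2772 → min 2772 | W₂..W₆: k=2: 0+3600+5·16·12=4560; k=3: 1280+2320+5·16·12=4560; k=4: 2640+1020+5·17·12=4680; k=5: 3040+0+5·5·12=3340 → min 3340.
Length 6: W₁..W₆: k=1: 0+3340+4·5·12=3580; k=2: 320+3600+4·16·12=4688; k=3: 1344+2320+4·16·12=4432; k=4: 2432+1020+4·17·12=4268; k=5: 2772+0+4·5·12=3012 → min 3012.
Optimal order: (((((W₁·W₂)·W₃)·W₄)·W₅)·W₆) with cost 3012.

3012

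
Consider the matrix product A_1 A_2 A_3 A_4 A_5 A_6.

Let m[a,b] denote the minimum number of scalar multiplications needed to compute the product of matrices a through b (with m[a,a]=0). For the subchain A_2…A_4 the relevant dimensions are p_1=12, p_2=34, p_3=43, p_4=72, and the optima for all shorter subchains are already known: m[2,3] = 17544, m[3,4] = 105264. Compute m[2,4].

m[2,4] = min over k∈[2,3] of m[2,k]+m[k+1,4]+p_{1}·p_k·p_{4}.
k=2: 0 + 105264 + 12·34·72 = 134640; k=3: 17544 + 0 + 12·43·72 = 54696.
Minimum: 54696 at k=3.

54696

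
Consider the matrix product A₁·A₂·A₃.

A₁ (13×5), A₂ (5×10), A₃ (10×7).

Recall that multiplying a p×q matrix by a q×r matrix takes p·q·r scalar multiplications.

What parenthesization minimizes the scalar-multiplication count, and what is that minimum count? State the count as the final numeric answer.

(A₁·(A₂·A₃)): cost 805.
((A₁·A₂)·A₃): cost 1560.
Optimal: (A₁·(A₂·A₃)) with cost 805.

805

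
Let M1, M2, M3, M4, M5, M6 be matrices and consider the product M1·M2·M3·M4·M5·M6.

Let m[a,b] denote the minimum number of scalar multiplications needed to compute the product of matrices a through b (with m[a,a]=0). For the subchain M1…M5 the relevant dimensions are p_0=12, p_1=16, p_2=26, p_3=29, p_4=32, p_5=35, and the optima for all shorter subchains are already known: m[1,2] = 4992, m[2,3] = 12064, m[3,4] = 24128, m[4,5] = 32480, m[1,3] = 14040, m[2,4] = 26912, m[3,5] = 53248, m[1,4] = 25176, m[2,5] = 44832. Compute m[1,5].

38616

m[1,5] = min over k∈[1,4] of m[1,k]+m[k+1,5]+p_{0}·p_k·p_{5}.
k=1: 0 + 44832 + 12·16·35 = 51552; k=2: 4992 + 53248 + 12·26·35 = 69160; k=3: 14040 + 32480 + 12·29·35 = 58700; k=4: 25176 + 0 + 12·32·35 = 38616.
Minimum: 38616 at k=4.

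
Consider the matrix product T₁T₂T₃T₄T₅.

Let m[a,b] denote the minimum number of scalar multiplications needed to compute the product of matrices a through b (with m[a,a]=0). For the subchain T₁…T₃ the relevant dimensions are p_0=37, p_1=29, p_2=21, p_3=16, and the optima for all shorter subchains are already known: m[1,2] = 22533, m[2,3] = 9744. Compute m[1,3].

m[1,3] = min over k∈[1,2] of m[1,k]+m[k+1,3]+p_{0}·p_k·p_{3}.
k=1: 0 + 9744 + 37·29·16 = 26912; k=2: 22533 + 0 + 37·21·16 = 34965.
Minimum: 26912 at k=1.

26912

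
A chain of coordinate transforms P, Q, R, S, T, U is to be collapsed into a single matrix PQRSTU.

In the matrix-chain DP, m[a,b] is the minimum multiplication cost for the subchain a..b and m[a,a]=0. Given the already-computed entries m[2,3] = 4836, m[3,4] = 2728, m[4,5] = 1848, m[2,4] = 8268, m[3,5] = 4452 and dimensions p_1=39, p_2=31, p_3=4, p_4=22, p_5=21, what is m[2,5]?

9960

m[2,5] = min over k∈[2,4] of m[2,k]+m[k+1,5]+p_{1}·p_k·p_{5}.
k=2: 0 + 4452 + 39·31·21 = 29841; k=3: 4836 + 1848 + 39·4·21 = 9960; k=4: 8268 + 0 + 39·22·21 = 26286.
Minimum: 9960 at k=3.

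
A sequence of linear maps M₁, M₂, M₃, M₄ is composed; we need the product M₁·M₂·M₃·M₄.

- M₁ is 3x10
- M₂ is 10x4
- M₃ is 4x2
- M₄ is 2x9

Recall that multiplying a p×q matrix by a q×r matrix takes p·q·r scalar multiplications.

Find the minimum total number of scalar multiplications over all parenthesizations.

194

Adjacent pairs: M₁M₂ = 3·10·4 = 120; M₂M₃ = 10·4·2 = 80; M₃M₄ = 4·2·9 = 72.
Length 3: M₁..M₃: k=1: 0+80+3·10·2=140; k=2: 120+0+3·4·2=144 → min 140 | M₂..M₄: k=2: 0+72+10·4·9=432; k=3: 80+0+10·2·9=260 → min 260.
Length 4: M₁..M₄: k=1: 0+260+3·10·9=530; k=2: 120+72+3·4·9=300; k=3: 140+0+3·2·9=194 → min 194.
Optimal order: ((M₁·(M₂·M₃))·M₄) with cost 194.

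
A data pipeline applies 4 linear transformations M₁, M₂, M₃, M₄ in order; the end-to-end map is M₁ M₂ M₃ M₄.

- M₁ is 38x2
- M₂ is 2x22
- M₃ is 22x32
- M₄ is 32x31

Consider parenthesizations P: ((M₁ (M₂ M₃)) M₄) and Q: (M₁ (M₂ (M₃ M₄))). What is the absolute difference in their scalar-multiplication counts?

15992

Order P = ((M₁ (M₂ M₃)) M₄): (M₂ M₃): 2×22 by 22×32 → 2×32, cost 2·22·32 = 1408; (M₁ (M₂ M₃)): 38×2 by 2×32 → 38×32, cost 38·2·32 = 2432; cumulative 3840; ((M₁ (M₂ M₃)) M₄): 38×32 by 32×31 → 38×31, cost 38·32·31 = 37696; cumulative 41536. Total 41536.
Order Q = (M₁ (M₂ (M₃ M₄))): (M₃ M₄): 22×32 by 32×31 → 22×31, cost 22·32·31 = 21824; (M₂ (M₃ M₄)): 2×22 by 22×31 → 2×31, cost 2·22·31 = 1364; cumulative 23188; (M₁ (M₂ (M₃ M₄))): 38×2 by 2×31 → 38×31, cost 38·2·31 = 2356; cumulative 25544. Total 25544.
Difference: |41536 − 25544| = 15992.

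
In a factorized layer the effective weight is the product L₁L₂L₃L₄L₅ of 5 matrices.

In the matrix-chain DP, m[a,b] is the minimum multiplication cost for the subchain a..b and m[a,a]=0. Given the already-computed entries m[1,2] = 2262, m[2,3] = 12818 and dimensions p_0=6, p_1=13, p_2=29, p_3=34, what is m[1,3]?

8178

m[1,3] = min over k∈[1,2] of m[1,k]+m[k+1,3]+p_{0}·p_k·p_{3}.
k=1: 0 + 12818 + 6·13·34 = 15470; k=2: 2262 + 0 + 6·29·34 = 8178.
Minimum: 8178 at k=2.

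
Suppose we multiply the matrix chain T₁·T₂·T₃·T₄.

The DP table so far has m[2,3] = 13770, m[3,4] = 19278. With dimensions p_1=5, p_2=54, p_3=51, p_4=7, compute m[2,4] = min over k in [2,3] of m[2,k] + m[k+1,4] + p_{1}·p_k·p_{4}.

m[2,4] = min over k∈[2,3] of m[2,k]+m[k+1,4]+p_{1}·p_k·p_{4}.
k=2: 0 + 19278 + 5·54·7 = 21168; k=3: 13770 + 0 + 5·51·7 = 15555.
Minimum: 15555 at k=3.

15555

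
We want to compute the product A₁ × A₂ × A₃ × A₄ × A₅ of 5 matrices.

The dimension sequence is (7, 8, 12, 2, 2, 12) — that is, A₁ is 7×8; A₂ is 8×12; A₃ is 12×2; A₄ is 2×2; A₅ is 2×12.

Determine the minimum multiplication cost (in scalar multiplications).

500

Adjacent pairs: A₁A₂ = 7·8·12 = 672; A₂A₃ = 8·12·2 = 192; A₃A₄ = 12·2·2 = 48; A₄A₅ = 2·2·12 = 48.
Length 3: A₁..A₃: k=1: 0+192+7·8·2=304; k=2: 672+0+7·12·2=840 → min 304 | A₂..A₄: k=2: 0+48+8·12·2=240; k=3: 192+0+8·2·2=224 → min 224 | A₃..A₅: k=3: 0+48+12·2·12=336; k=4: 48+0+12·2·12=336 → min 336.
Length 4: A₁..A₄: k=1: 0+224+7·8·2=336; k=2: 672+48+7·12·2=888; k=3: 304+0+7·2·2=332 → min 332 | A₂..A₅: k=2: 0+336+8·12·12=1488; k=3: 192+48+8·2·12=432; k=4: 224+0+8·2·12=416 → min 416.
Length 5: A₁..A₅: k=1: 0+416+7·8·12=1088; k=2: 672+336+7·12·12=2016; k=3: 304+48+7·2·12=520; k=4: 332+0+7·2·12=500 → min 500.
Optimal order: (((A₁ × (A₂ × A₃)) × A₄) × A₅) with cost 500.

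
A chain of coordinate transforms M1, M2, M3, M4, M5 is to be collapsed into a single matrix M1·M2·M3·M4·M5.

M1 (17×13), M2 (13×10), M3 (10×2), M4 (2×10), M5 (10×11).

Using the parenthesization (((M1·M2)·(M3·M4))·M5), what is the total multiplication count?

5980

(M1·M2): 17×13 by 13×10 → 17×10, cost 17·13·10 = 2210
(M3·M4): 10×2 by 2×10 → 10×10, cost 10·2·10 = 200
((M1·M2)·(M3·M4)): 17×10 by 10×10 → 17×10, cost 17·10·10 = 1700; cumulative 4110
(((M1·M2)·(M3·M4))·M5): 17×10 by 10×11 → 17×11, cost 17·10·11 = 1870; cumulative 5980
Total: 5980 scalar multiplications.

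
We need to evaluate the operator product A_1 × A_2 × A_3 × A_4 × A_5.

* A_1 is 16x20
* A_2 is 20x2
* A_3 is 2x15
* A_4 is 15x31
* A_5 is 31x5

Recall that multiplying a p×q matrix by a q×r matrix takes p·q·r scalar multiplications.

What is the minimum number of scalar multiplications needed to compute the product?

2040

Adjacent pairs: A_1A_2 = 16·20·2 = 640; A_2A_3 = 20·2·15 = 600; A_3A_4 = 2·15·31 = 930; A_4A_5 = 15·31·5 = 2325.
Length 3: A_1..A_3: k=1: 0+600+16·20·15=5400; k=2: 640+0+16·2·15=1120 → min 1120 | A_2..A_4: k=2: 0+930+20·2·31=2170; k=3: 600+0+20·15·31=9900 → min 2170 | A_3..A_5: k=3: 0+2325+2·15·5=2475; k=4: 930+0+2·31·5=1240 → min 1240.
Length 4: A_1..A_4: k=1: 0+2170+16·20·31=12090; k=2: 640+930+16·2·31=2562; k=3: 1120+0+16·15·31=8560 → min 2562 | A_2..A_5: k=2: 0+1240+20·2·5=1440; k=3: 600+2325+20·15·5=4425; k=4: 2170+0+20·31·5=5270 → min 1440.
Length 5: A_1..A_5: k=1: 0+1440+16·20·5=3040; k=2: 640+1240+16·2·5=2040; k=3: 1120+2325+16·15·5=4645; k=4: 2562+0+16·31·5=5042 → min 2040.
Optimal order: ((A_1 × A_2) × ((A_3 × A_4) × A_5)) with cost 2040.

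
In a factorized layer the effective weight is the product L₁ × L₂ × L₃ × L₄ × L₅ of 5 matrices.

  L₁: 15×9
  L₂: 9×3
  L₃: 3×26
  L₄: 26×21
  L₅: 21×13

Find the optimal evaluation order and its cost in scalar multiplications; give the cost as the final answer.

3447

Adjacent pairs: L₁L₂ = 15·9·3 = 405; L₂L₃ = 9·3·26 = 702; L₃L₄ = 3·26·21 = 1638; L₄L₅ = 26·21·13 = 7098.
Length 3: L₁..L₃: k=1: 0+702+15·9·26=4212; k=2: 405+0+15·3·26=1575 → min 1575 | L₂..L₄: k=2: 0+1638+9·3·21=2205; k=3: 702+0+9·26·21=5616 → min 2205 | L₃..L₅: k=3: 0+7098+3·26·13=8112; k=4: 1638+0+3·21·13=2457 → min 2457.
Length 4: L₁..L₄: k=1: 0+2205+15·9·21=5040; k=2: 405+1638+15·3·21=2988; k=3: 1575+0+15·26·21=9765 → min 2988 | L₂..L₅: k=2: 0+2457+9·3·13=2808; k=3: 702+7098+9·26·13=10842; k=4: 2205+0+9·21·13=4662 → min 2808.
Length 5: L₁..L₅: k=1: 0+2808+15·9·13=4563; k=2: 405+2457+15·3·13=3447; k=3: 1575+7098+15·26·13=13743; k=4: 2988+0+15·21·13=7083 → min 3447.
Optimal parenthesization: ((L₁ × L₂) × ((L₃ × L₄) × L₅)) with cost 3447.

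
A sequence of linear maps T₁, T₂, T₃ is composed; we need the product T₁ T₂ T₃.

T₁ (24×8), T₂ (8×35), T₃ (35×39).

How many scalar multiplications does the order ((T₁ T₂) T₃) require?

39480

(T₁ T₂): 24×8 by 8×35 → 24×35, cost 24·8·35 = 6720
((T₁ T₂) T₃): 24×35 by 35×39 → 24×39, cost 24·35·39 = 32760; cumulative 39480
Total: 39480 scalar multiplications.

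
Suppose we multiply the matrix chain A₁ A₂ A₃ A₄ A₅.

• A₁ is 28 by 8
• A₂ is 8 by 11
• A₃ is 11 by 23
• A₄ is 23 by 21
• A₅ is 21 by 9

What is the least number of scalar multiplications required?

9416

Adjacent pairs: A₁A₂ = 28·8·11 = 2464; A₂A₃ = 8·11·23 = 2024; A₃A₄ = 11·23·21 = 5313; A₄A₅ = 23·21·9 = 4347.
Length 3: A₁..A₃: k=1: 0+2024+28·8·23=7176; k=2: 2464+0+28·11·23=9548 → min 7176 | A₂..A₄: k=2: 0+5313+8·11·21=7161; k=3: 2024+0+8·23·21=5888 → min 5888 | A₃..A₅: k=3: 0+4347+11·23·9=6624; k=4: 5313+0+11·21·9=7392 → min 6624.
Length 4: A₁..A₄: k=1: 0+5888+28·8·21=10592; k=2: 2464+5313+28·11·21=14245; k=3: 7176+0+28·23·21=20700 → min 10592 | A₂..A₅: k=2: 0+6624+8·11·9=7416; k=3: 2024+4347+8·23·9=8027; k=4: 5888+0+8·21·9=7400 → min 7400.
Length 5: A₁..A₅: k=1: 0+7400+28·8·9=9416; k=2: 2464+6624+28·11·9=11860; k=3: 7176+4347+28·23·9=17319; k=4: 10592+0+28·21·9=15884 → min 9416.
Optimal order: (A₁ (((A₂ A₃) A₄) A₅)) with cost 9416.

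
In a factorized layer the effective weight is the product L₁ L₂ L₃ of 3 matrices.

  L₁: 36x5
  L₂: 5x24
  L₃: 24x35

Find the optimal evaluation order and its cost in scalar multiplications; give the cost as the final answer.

10500

(L₁ (L₂ L₃)): cost 10500.
((L₁ L₂) L₃): cost 34560.
Optimal: (L₁ (L₂ L₃)) with cost 10500.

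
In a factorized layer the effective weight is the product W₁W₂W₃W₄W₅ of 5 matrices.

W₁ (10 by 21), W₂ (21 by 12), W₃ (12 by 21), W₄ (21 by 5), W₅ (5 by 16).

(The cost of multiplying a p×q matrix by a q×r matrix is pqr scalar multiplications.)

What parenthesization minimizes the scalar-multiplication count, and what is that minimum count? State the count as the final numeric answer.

4370

Adjacent pairs: W₁W₂ = 10·21·12 = 2520; W₂W₃ = 21·12·21 = 5292; W₃W₄ = 12·21·5 = 1260; W₄W₅ = 21·5·16 = 1680.
Length 3: W₁..W₃: k=1: 0+5292+10·21·21=9702; k=2: 2520+0+10·12·21=5040 → min 5040 | W₂..W₄: k=2: 0+1260+21·12·5=2520; k=3: 5292+0+21·21·5=7497 → min 2520 | W₃..W₅: k=3: 0+1680+12·21·16=5712; k=4: 1260+0+12·5·16=2220 → min 2220.
Length 4: W₁..W₄: k=1: 0+2520+10·21·5=3570; k=2: 2520+1260+10·12·5=4380; k=3: 5040+0+10·21·5=6090 → min 3570 | W₂..W₅: k=2: 0+2220+21·12·16=6252; k=3: 5292+1680+21·21·16=14028; k=4: 2520+0+21·5·16=4200 → min 4200.
Length 5: W₁..W₅: k=1: 0+4200+10·21·16=7560; k=2: 2520+2220+10·12·16=6660; k=3: 5040+1680+10·21·16=10080; k=4: 3570+0+10·5·16=4370 → min 4370.
Optimal parenthesization: ((W₁(W₂(W₃W₄)))W₅) with cost 4370.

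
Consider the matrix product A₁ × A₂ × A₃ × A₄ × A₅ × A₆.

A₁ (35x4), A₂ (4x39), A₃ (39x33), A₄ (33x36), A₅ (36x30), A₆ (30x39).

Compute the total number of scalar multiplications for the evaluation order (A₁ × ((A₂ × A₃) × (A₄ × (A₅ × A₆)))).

104208

(A₂ × A₃): 4×39 by 39×33 → 4×33, cost 4·39·33 = 5148
(A₅ × A₆): 36×30 by 30×39 → 36×39, cost 36·30·39 = 42120
(A₄ × (A₅ × A₆)): 33×36 by 36×39 → 33×39, cost 33·36·39 = 46332; cumulative 88452
((A₂ × A₃) × (A₄ × (A₅ × A₆))): 4×33 by 33×39 → 4×39, cost 4·33·39 = 5148; cumulative 98748
(A₁ × ((A₂ × A₃) × (A₄ × (A₅ × A₆)))): 35×4 by 4×39 → 35×39, cost 35·4·39 = 5460; cumulative 104208
Total: 104208 scalar multiplications.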